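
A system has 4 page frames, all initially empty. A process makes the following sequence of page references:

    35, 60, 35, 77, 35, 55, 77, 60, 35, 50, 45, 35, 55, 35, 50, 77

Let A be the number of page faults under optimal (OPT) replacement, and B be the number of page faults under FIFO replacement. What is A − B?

Under OPT: F F . F . F . . . F F . . . . F → 7 faults.
Under FIFO: F F . F . F . . . F F F . . . F → 8 faults.
A − B = 7 − 8 = -1.

-1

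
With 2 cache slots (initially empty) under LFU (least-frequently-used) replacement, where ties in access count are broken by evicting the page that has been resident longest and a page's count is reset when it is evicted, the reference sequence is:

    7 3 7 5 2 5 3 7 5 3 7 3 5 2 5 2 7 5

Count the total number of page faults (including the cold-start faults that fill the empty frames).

13

7: fault, frames [7]
3: fault, frames [7, 3]
7: hit
5: fault, evict 3, frames [7, 5]
2: fault, evict 5, frames [7, 2]
5: fault, evict 2, frames [7, 5]
3: fault, evict 5, frames [7, 3]
7: hit
5: fault, evict 3, frames [7, 5]
3: fault, evict 5, frames [7, 3]
7: hit
3: hit
5: fault, evict 3, frames [7, 5]
2: fault, evict 5, frames [7, 2]
5: fault, evict 2, frames [7, 5]
2: fault, evict 5, frames [7, 2]
7: hit
5: fault, evict 2, frames [7, 5]
Page faults: 13.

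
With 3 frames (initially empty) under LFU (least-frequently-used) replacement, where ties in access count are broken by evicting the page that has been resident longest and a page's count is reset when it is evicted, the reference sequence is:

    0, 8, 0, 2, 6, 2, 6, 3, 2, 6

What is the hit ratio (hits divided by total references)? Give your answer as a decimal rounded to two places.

0: miss, frames [0]
8: miss, frames [0, 8]
0: hit
2: miss, frames [0, 8, 2]
6: miss, evict 8, frames [0, 2, 6]
2: hit
6: hit
3: miss, evict 0, frames [2, 6, 3]
2: hit
6: hit
Hits: 5 of 10 references → 5/10 = 0.5000.

0.50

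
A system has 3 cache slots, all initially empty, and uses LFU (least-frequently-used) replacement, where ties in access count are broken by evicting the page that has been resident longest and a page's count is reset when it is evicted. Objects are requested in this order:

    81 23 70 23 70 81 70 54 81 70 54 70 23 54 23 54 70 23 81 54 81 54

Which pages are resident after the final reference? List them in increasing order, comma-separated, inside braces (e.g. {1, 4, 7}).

81: miss, frames [81]
23: miss, frames [81, 23]
70: miss, frames [81, 23, 70]
23: hit
70: hit
81: hit
70: hit
54: miss, evict 81, frames [23, 70, 54]
81: miss, evict 54, frames [23, 70, 81]
70: hit
54: miss, evict 81, frames [23, 70, 54]
70: hit
23: hit
54: hit
23: hit
54: hit
70: hit
23: hit
81: miss, evict 54, frames [23, 70, 81]
54: miss, evict 81, frames [23, 70, 54]
81: miss, evict 54, frames [23, 70, 81]
54: miss, evict 81, frames [23, 70, 54]

{23, 54, 70}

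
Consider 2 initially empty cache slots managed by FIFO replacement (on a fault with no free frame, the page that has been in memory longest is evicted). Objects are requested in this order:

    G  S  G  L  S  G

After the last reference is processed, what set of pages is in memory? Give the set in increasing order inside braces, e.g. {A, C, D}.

G -> fault, frames {G}
S -> fault, frames {G,S}
G -> hit
L -> fault, evict G, frames {S,L}
S -> hit
G -> fault, evict S, frames {L,G}

{G, L}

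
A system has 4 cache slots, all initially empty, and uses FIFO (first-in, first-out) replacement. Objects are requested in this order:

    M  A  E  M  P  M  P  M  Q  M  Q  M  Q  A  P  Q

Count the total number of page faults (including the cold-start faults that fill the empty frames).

7

M → fault, frames (M)
A → fault, frames (M A)
E → fault, frames (M A E)
M → hit
P → fault, frames (M A E P)
M → hit
P → hit
M → hit
Q → fault, evict M, frames (A E P Q)
M → fault, evict A, frames (E P Q M)
Q → hit
M → hit
Q → hit
A → fault, evict E, frames (P Q M A)
P → hit
Q → hit
Page faults: 7.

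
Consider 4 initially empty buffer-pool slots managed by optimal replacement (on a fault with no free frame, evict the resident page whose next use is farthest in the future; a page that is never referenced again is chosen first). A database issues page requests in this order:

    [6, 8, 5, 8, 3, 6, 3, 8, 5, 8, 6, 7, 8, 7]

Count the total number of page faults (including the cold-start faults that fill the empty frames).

5

6 -> miss, frames (6)
8 -> miss, frames (6 8)
5 -> miss, frames (6 8 5)
8 -> hit
3 -> miss, frames (6 8 5 3)
6 -> hit
3 -> hit
8 -> hit
5 -> hit
8 -> hit
6 -> hit
7 -> miss, evict 3, frames (6 8 5 7)
8 -> hit
7 -> hit
Page faults: 5.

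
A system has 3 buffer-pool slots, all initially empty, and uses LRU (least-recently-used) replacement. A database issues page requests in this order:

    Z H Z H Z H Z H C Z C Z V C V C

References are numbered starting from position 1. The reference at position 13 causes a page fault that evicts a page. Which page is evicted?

pos 1: Z -> fault, frames [Z]
pos 2: H -> fault, frames [Z, H]
pos 3: Z -> hit
pos 4: H -> hit
pos 5: Z -> hit
pos 6: H -> hit
pos 7: Z -> hit
pos 8: H -> hit
pos 9: C -> fault, frames [Z, H, C]
pos 10: Z -> hit
pos 11: C -> hit
pos 12: Z -> hit
pos 13: V -> fault, evict H, frames [C, Z, V]
At position 13, page H is evicted.

H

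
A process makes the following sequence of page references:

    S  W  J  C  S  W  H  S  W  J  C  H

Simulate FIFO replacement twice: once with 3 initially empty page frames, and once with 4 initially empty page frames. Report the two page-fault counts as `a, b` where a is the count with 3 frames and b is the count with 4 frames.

3 frames: F F F F F F F . . F F . → 9 faults.
4 frames: F F F F . . F F F F F F → 10 faults.
10 > 9: adding a frame increased faults — Belady's anomaly.

9, 10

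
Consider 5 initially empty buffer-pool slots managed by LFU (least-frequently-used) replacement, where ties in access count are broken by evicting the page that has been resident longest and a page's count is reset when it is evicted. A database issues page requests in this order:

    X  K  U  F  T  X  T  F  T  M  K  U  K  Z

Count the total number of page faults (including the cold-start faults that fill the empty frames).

X -> miss, frames [X]
K -> miss, frames [X, K]
U -> miss, frames [X, K, U]
F -> miss, frames [X, K, U, F]
T -> miss, frames [X, K, U, F, T]
X -> hit
T -> hit
F -> hit
T -> hit
M -> miss, evict K, frames [X, U, F, T, M]
K -> miss, evict U, frames [X, F, T, M, K]
U -> miss, evict M, frames [X, F, T, K, U]
K -> hit
Z -> miss, evict U, frames [X, F, T, K, Z]
Page faults: 9.

9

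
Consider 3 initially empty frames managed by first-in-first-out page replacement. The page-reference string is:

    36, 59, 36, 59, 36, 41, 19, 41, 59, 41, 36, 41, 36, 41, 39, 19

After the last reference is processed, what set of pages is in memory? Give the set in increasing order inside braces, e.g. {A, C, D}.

36: fault, frames [36]
59: fault, frames [36, 59]
36: hit
59: hit
36: hit
41: fault, frames [36, 59, 41]
19: fault, evict 36, frames [59, 41, 19]
41: hit
59: hit
41: hit
36: fault, evict 59, frames [41, 19, 36]
41: hit
36: hit
41: hit
39: fault, evict 41, frames [19, 36, 39]
19: hit

{19, 36, 39}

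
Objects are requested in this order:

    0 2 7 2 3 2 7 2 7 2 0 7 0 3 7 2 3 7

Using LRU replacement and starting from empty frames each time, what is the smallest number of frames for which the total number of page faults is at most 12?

2

f=1: 18 faults
f=2: 12 faults
f=3: 7 faults
f=4: 4 faults
Smallest f with faults ≤ 12 is 2.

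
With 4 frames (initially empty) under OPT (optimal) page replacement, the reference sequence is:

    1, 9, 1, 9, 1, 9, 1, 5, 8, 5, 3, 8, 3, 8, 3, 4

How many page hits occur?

1: miss, frames (1)
9: miss, frames (1 9)
1: hit
9: hit
1: hit
9: hit
1: hit
5: miss, frames (1 9 5)
8: miss, frames (1 9 5 8)
5: hit
3: miss, evict 5, frames (1 9 8 3)
8: hit
3: hit
8: hit
3: hit
4: miss, evict 3, frames (1 9 8 4)
Hits: 10.

10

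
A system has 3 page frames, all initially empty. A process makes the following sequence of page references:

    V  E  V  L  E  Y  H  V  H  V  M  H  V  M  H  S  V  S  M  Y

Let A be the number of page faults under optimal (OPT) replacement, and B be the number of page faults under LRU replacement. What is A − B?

-3

Under OPT: F F . F . F F . . . F . . . . F . . . F → 8 faults.
Under LRU: F F . F . F F F . . F . . . . F F . F F → 11 faults.
A − B = 8 − 11 = -3.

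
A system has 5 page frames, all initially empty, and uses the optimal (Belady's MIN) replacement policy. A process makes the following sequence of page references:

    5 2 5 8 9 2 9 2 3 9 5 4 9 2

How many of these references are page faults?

5: fault, frames [5]
2: fault, frames [5, 2]
5: hit
8: fault, frames [5, 2, 8]
9: fault, frames [5, 2, 8, 9]
2: hit
9: hit
2: hit
3: fault, frames [5, 2, 8, 9, 3]
9: hit
5: hit
4: fault, evict 3, frames [5, 2, 8, 9, 4]
9: hit
2: hit
Page faults: 6.

6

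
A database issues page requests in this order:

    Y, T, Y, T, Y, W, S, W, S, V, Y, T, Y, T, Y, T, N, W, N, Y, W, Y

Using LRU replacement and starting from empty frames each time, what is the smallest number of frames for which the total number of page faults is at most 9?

4

f=1: 22 faults
f=2: 11 faults
f=3: 10 faults
f=4: 8 faults
f=5: 7 faults
f=6: 6 faults
Smallest f with faults ≤ 9 is 4.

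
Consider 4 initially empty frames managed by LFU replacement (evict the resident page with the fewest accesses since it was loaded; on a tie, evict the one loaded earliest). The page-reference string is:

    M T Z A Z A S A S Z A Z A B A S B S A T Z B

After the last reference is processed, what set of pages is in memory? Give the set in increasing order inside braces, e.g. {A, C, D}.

M → fault, frames {M}
T → fault, frames {M,T}
Z → fault, frames {M,T,Z}
A → fault, frames {M,T,Z,A}
Z → hit
A → hit
S → fault, evict M, frames {T,Z,A,S}
A → hit
S → hit
Z → hit
A → hit
Z → hit
A → hit
B → fault, evict T, frames {Z,A,S,B}
A → hit
S → hit
B → hit
S → hit
A → hit
T → fault, evict B, frames {Z,A,S,T}
Z → hit
B → fault, evict T, frames {Z,A,S,B}

{A, B, S, Z}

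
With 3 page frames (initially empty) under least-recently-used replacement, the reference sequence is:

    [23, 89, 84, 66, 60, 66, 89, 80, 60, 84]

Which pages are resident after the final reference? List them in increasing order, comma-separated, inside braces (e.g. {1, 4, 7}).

{60, 80, 84}

23 -> miss, frames (23)
89 -> miss, frames (23 89)
84 -> miss, frames (23 89 84)
66 -> miss, evict 23, frames (89 84 66)
60 -> miss, evict 89, frames (84 66 60)
66 -> hit
89 -> miss, evict 84, frames (60 66 89)
80 -> miss, evict 60, frames (66 89 80)
60 -> miss, evict 66, frames (89 80 60)
84 -> miss, evict 89, frames (80 60 84)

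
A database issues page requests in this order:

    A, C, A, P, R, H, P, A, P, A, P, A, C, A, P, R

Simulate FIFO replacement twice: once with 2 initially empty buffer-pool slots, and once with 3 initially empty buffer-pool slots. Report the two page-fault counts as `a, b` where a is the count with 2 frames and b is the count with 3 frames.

2 frames: F F . F F F F F . . . . F . F F → 10 faults.
3 frames: F F . F F F . F F . . . F . . F → 9 faults.
9 < 10: adding a frame reduced faults, as is typical.

10, 9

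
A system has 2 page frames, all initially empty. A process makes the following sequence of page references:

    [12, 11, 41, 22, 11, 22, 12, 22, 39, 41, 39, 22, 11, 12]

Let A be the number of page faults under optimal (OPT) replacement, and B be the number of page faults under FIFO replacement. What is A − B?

-2

Under OPT: F F F F . . F . F F . F F F → 10 faults.
Under FIFO: F F F F F . F F F F . F F F → 12 faults.
A − B = 10 − 12 = -2.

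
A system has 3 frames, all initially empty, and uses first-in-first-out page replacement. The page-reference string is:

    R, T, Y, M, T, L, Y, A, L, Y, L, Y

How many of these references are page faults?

7

R -> miss, frames [R]
T -> miss, frames [R, T]
Y -> miss, frames [R, T, Y]
M -> miss, evict R, frames [T, Y, M]
T -> hit
L -> miss, evict T, frames [Y, M, L]
Y -> hit
A -> miss, evict Y, frames [M, L, A]
L -> hit
Y -> miss, evict M, frames [L, A, Y]
L -> hit
Y -> hit
Page faults: 7.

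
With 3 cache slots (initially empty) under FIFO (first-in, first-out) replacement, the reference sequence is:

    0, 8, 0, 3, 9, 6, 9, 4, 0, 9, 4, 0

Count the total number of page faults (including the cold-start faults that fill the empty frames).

0: fault, frames [0]
8: fault, frames [0, 8]
0: hit
3: fault, frames [0, 8, 3]
9: fault, evict 0, frames [8, 3, 9]
6: fault, evict 8, frames [3, 9, 6]
9: hit
4: fault, evict 3, frames [9, 6, 4]
0: fault, evict 9, frames [6, 4, 0]
9: fault, evict 6, frames [4, 0, 9]
4: hit
0: hit
Page faults: 8.

8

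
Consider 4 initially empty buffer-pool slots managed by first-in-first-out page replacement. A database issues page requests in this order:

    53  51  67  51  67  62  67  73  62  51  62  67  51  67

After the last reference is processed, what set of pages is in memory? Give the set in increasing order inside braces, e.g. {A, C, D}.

{51, 62, 67, 73}

53 -> fault, frames {53}
51 -> fault, frames {53,51}
67 -> fault, frames {53,51,67}
51 -> hit
67 -> hit
62 -> fault, frames {53,51,67,62}
67 -> hit
73 -> fault, evict 53, frames {51,67,62,73}
62 -> hit
51 -> hit
62 -> hit
67 -> hit
51 -> hit
67 -> hit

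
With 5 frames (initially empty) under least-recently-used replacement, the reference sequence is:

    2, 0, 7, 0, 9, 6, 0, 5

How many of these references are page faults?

6

2 → miss, frames {2}
0 → miss, frames {2,0}
7 → miss, frames {2,0,7}
0 → hit
9 → miss, frames {2,7,0,9}
6 → miss, frames {2,7,0,9,6}
0 → hit
5 → miss, evict 2, frames {7,9,6,0,5}
Page faults: 6.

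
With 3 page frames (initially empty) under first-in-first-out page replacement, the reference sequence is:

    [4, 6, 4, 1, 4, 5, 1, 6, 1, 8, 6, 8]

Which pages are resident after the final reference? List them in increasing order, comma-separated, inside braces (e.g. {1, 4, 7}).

{5, 6, 8}

4 -> miss, frames [4]
6 -> miss, frames [4, 6]
4 -> hit
1 -> miss, frames [4, 6, 1]
4 -> hit
5 -> miss, evict 4, frames [6, 1, 5]
1 -> hit
6 -> hit
1 -> hit
8 -> miss, evict 6, frames [1, 5, 8]
6 -> miss, evict 1, frames [5, 8, 6]
8 -> hit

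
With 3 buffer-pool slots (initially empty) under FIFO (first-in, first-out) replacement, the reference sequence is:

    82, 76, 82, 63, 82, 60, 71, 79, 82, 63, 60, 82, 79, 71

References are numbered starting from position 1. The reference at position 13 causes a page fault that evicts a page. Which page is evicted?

pos 1: 82: miss, frames [82]
pos 2: 76: miss, frames [82, 76]
pos 3: 82: hit
pos 4: 63: miss, frames [82, 76, 63]
pos 5: 82: hit
pos 6: 60: miss, evict 82, frames [76, 63, 60]
pos 7: 71: miss, evict 76, frames [63, 60, 71]
pos 8: 79: miss, evict 63, frames [60, 71, 79]
pos 9: 82: miss, evict 60, frames [71, 79, 82]
pos 10: 63: miss, evict 71, frames [79, 82, 63]
pos 11: 60: miss, evict 79, frames [82, 63, 60]
pos 12: 82: hit
pos 13: 79: miss, evict 82, frames [63, 60, 79]
At position 13, page 82 is evicted.

82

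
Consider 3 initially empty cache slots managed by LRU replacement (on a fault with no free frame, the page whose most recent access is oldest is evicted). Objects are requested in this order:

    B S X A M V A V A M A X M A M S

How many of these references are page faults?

B -> fault, frames (B)
S -> fault, frames (B S)
X -> fault, frames (B S X)
A -> fault, evict B, frames (S X A)
M -> fault, evict S, frames (X A M)
V -> fault, evict X, frames (A M V)
A -> hit
V -> hit
A -> hit
M -> hit
A -> hit
X -> fault, evict V, frames (M A X)
M -> hit
A -> hit
M -> hit
S -> fault, evict X, frames (A M S)
Page faults: 8.

8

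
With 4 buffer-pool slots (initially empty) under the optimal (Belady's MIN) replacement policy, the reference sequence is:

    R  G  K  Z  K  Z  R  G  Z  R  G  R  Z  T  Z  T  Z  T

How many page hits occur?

13

R → miss, frames (R)
G → miss, frames (R G)
K → miss, frames (R G K)
Z → miss, frames (R G K Z)
K → hit
Z → hit
R → hit
G → hit
Z → hit
R → hit
G → hit
R → hit
Z → hit
T → miss, evict K, frames (R G Z T)
Z → hit
T → hit
Z → hit
T → hit
Hits: 13.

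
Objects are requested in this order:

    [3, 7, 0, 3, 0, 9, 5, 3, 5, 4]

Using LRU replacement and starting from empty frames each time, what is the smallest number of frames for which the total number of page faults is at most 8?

2

f=1: 10 faults
f=2: 8 faults
f=3: 7 faults
f=4: 6 faults
f=5: 6 faults
f=6: 6 faults
Smallest f with faults ≤ 8 is 2.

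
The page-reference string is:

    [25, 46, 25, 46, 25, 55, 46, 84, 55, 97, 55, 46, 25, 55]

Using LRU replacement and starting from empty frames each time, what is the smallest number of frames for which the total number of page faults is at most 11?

f=1: 14 faults
f=2: 10 faults
f=3: 7 faults
f=4: 6 faults
f=5: 5 faults
Smallest f with faults ≤ 11 is 2.

2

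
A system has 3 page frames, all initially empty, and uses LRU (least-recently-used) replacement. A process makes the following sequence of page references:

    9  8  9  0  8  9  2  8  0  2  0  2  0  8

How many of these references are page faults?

9 → miss, frames (9)
8 → miss, frames (9 8)
9 → hit
0 → miss, frames (8 9 0)
8 → hit
9 → hit
2 → miss, evict 0, frames (8 9 2)
8 → hit
0 → miss, evict 9, frames (2 8 0)
2 → hit
0 → hit
2 → hit
0 → hit
8 → hit
Page faults: 5.

5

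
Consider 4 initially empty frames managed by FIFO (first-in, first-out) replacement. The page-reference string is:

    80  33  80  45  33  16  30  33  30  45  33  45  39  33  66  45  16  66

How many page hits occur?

8

80 → miss, frames (80)
33 → miss, frames (80 33)
80 → hit
45 → miss, frames (80 33 45)
33 → hit
16 → miss, frames (80 33 45 16)
30 → miss, evict 80, frames (33 45 16 30)
33 → hit
30 → hit
45 → hit
33 → hit
45 → hit
39 → miss, evict 33, frames (45 16 30 39)
33 → miss, evict 45, frames (16 30 39 33)
66 → miss, evict 16, frames (30 39 33 66)
45 → miss, evict 30, frames (39 33 66 45)
16 → miss, evict 39, frames (33 66 45 16)
66 → hit
Hits: 8.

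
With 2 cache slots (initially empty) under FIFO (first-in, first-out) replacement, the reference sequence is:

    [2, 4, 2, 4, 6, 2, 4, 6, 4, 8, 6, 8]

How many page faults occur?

7

2 → fault, frames {2}
4 → fault, frames {2,4}
2 → hit
4 → hit
6 → fault, evict 2, frames {4,6}
2 → fault, evict 4, frames {6,2}
4 → fault, evict 6, frames {2,4}
6 → fault, evict 2, frames {4,6}
4 → hit
8 → fault, evict 4, frames {6,8}
6 → hit
8 → hit
Page faults: 7.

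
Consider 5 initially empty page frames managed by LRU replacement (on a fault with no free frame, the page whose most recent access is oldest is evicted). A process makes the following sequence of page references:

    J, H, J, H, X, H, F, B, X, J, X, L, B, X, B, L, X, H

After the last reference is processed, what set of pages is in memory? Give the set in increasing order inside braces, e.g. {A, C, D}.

J → fault, frames [J]
H → fault, frames [J, H]
J → hit
H → hit
X → fault, frames [J, H, X]
H → hit
F → fault, frames [J, X, H, F]
B → fault, frames [J, X, H, F, B]
X → hit
J → hit
X → hit
L → fault, evict H, frames [F, B, J, X, L]
B → hit
X → hit
B → hit
L → hit
X → hit
H → fault, evict F, frames [J, B, L, X, H]

{B, H, J, L, X}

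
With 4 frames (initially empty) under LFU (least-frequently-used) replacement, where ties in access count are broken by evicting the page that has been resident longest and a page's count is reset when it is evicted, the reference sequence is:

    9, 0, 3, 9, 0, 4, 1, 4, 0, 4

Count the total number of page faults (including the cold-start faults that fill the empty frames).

5

9 -> miss, frames {9}
0 -> miss, frames {9,0}
3 -> miss, frames {9,0,3}
9 -> hit
0 -> hit
4 -> miss, frames {9,0,3,4}
1 -> miss, evict 3, frames {9,0,4,1}
4 -> hit
0 -> hit
4 -> hit
Page faults: 5.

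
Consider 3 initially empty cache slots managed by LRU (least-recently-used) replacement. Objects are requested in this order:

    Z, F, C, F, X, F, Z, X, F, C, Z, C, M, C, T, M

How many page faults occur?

Z -> fault, frames (Z)
F -> fault, frames (Z F)
C -> fault, frames (Z F C)
F -> hit
X -> fault, evict Z, frames (C F X)
F -> hit
Z -> fault, evict C, frames (X F Z)
X -> hit
F -> hit
C -> fault, evict Z, frames (X F C)
Z -> fault, evict X, frames (F C Z)
C -> hit
M -> fault, evict F, frames (Z C M)
C -> hit
T -> fault, evict Z, frames (M C T)
M -> hit
Page faults: 9.

9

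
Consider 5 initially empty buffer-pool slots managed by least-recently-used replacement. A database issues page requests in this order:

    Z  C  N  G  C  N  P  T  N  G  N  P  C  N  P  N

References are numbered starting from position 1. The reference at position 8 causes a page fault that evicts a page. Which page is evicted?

pos 1: Z → fault, frames (Z)
pos 2: C → fault, frames (Z C)
pos 3: N → fault, frames (Z C N)
pos 4: G → fault, frames (Z C N G)
pos 5: C → hit
pos 6: N → hit
pos 7: P → fault, frames (Z G C N P)
pos 8: T → fault, evict Z, frames (G C N P T)
At position 8, page Z is evicted.

Z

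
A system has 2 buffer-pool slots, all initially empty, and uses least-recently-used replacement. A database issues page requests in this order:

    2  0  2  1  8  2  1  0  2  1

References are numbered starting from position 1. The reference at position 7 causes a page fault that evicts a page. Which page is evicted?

pos 1: 2 -> fault, frames {2}
pos 2: 0 -> fault, frames {2,0}
pos 3: 2 -> hit
pos 4: 1 -> fault, evict 0, frames {2,1}
pos 5: 8 -> fault, evict 2, frames {1,8}
pos 6: 2 -> fault, evict 1, frames {8,2}
pos 7: 1 -> fault, evict 8, frames {2,1}
At position 7, page 8 is evicted.

8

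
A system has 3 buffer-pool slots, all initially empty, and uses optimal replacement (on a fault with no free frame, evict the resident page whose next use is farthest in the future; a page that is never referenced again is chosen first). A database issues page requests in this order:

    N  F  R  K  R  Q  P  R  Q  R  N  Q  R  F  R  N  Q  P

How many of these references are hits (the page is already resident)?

8

N: miss, frames (N)
F: miss, frames (N F)
R: miss, frames (N F R)
K: miss, evict F, frames (N R K)
R: hit
Q: miss, evict K, frames (N R Q)
P: miss, evict N, frames (R Q P)
R: hit
Q: hit
R: hit
N: miss, evict P, frames (R Q N)
Q: hit
R: hit
F: miss, evict Q, frames (R N F)
R: hit
N: hit
Q: miss, evict F, frames (R N Q)
P: miss, evict Q, frames (R N P)
Hits: 8.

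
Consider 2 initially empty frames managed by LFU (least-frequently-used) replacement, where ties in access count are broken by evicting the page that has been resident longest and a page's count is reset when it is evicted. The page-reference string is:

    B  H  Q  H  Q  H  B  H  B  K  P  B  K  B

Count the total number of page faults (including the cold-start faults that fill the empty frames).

B -> fault, frames [B]
H -> fault, frames [B, H]
Q -> fault, evict B, frames [H, Q]
H -> hit
Q -> hit
H -> hit
B -> fault, evict Q, frames [H, B]
H -> hit
B -> hit
K -> fault, evict B, frames [H, K]
P -> fault, evict K, frames [H, P]
B -> fault, evict P, frames [H, B]
K -> fault, evict B, frames [H, K]
B -> fault, evict K, frames [H, B]
Page faults: 9.

9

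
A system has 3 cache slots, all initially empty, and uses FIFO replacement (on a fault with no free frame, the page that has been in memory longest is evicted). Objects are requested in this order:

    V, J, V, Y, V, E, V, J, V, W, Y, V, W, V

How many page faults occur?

V → fault, frames [V]
J → fault, frames [V, J]
V → hit
Y → fault, frames [V, J, Y]
V → hit
E → fault, evict V, frames [J, Y, E]
V → fault, evict J, frames [Y, E, V]
J → fault, evict Y, frames [E, V, J]
V → hit
W → fault, evict E, frames [V, J, W]
Y → fault, evict V, frames [J, W, Y]
V → fault, evict J, frames [W, Y, V]
W → hit
V → hit
Page faults: 9.

9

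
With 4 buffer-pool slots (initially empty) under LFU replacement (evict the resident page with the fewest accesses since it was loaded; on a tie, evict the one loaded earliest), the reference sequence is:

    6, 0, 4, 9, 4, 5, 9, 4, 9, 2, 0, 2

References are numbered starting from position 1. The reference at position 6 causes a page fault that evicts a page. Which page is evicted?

6

pos 1: 6 → fault, frames (6)
pos 2: 0 → fault, frames (6 0)
pos 3: 4 → fault, frames (6 0 4)
pos 4: 9 → fault, frames (6 0 4 9)
pos 5: 4 → hit
pos 6: 5 → fault, evict 6, frames (0 4 9 5)
At position 6, page 6 is evicted.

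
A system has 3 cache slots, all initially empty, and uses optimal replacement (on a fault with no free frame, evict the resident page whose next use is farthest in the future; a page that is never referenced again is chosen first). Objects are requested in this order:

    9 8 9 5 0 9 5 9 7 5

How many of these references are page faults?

5

9: miss, frames {9}
8: miss, frames {9,8}
9: hit
5: miss, frames {9,8,5}
0: miss, evict 8, frames {9,5,0}
9: hit
5: hit
9: hit
7: miss, evict 0, frames {9,5,7}
5: hit
Page faults: 5.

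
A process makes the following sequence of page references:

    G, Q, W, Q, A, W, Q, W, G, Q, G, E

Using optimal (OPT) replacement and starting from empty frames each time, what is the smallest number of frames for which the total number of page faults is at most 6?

3

f=1: 12 faults
f=2: 7 faults
f=3: 6 faults
f=4: 5 faults
f=5: 5 faults
Smallest f with faults ≤ 6 is 3.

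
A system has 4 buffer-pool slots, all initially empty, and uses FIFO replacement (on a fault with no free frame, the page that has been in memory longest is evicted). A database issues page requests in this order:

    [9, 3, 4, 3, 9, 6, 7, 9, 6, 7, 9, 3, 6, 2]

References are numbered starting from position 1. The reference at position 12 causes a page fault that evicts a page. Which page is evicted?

pos 1: 9 → miss, frames {9}
pos 2: 3 → miss, frames {9,3}
pos 3: 4 → miss, frames {9,3,4}
pos 4: 3 → hit
pos 5: 9 → hit
pos 6: 6 → miss, frames {9,3,4,6}
pos 7: 7 → miss, evict 9, frames {3,4,6,7}
pos 8: 9 → miss, evict 3, frames {4,6,7,9}
pos 9: 6 → hit
pos 10: 7 → hit
pos 11: 9 → hit
pos 12: 3 → miss, evict 4, frames {6,7,9,3}
At position 12, page 4 is evicted.

4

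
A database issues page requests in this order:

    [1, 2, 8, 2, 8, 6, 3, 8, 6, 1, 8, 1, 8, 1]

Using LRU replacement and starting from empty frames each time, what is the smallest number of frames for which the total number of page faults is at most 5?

f=1: 14 faults
f=2: 9 faults
f=3: 6 faults
f=4: 6 faults
f=5: 5 faults
Smallest f with faults ≤ 5 is 5.

5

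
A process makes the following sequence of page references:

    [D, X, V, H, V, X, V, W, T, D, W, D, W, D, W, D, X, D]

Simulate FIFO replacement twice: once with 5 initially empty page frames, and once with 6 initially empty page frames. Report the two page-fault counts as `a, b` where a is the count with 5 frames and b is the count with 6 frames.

8, 6

5 frames: F F F F . . . F F F . . . . . . F . → 8 faults.
6 frames: F F F F . . . F F . . . . . . . . . → 6 faults.
6 < 8: adding a frame reduced faults, as is typical.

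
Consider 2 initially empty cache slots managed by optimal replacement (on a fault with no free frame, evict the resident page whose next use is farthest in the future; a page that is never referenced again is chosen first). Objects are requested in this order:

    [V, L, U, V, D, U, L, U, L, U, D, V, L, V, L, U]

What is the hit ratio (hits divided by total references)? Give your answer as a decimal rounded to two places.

V → miss, frames {V}
L → miss, frames {V,L}
U → miss, evict L, frames {V,U}
V → hit
D → miss, evict V, frames {U,D}
U → hit
L → miss, evict D, frames {U,L}
U → hit
L → hit
U → hit
D → miss, evict U, frames {L,D}
V → miss, evict D, frames {L,V}
L → hit
V → hit
L → hit
U → miss, evict V, frames {L,U}
Hits: 8 of 16 references → 8/16 = 0.5000.

0.50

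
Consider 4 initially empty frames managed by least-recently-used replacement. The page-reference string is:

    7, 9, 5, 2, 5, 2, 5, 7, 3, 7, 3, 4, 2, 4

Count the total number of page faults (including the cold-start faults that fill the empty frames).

7

7: miss, frames {7}
9: miss, frames {7,9}
5: miss, frames {7,9,5}
2: miss, frames {7,9,5,2}
5: hit
2: hit
5: hit
7: hit
3: miss, evict 9, frames {2,5,7,3}
7: hit
3: hit
4: miss, evict 2, frames {5,7,3,4}
2: miss, evict 5, frames {7,3,4,2}
4: hit
Page faults: 7.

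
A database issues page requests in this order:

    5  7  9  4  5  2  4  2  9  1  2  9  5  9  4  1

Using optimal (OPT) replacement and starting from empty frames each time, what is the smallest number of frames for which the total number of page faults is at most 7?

f=1: 16 faults
f=2: 11 faults
f=3: 8 faults
f=4: 7 faults
f=5: 6 faults
f=6: 6 faults
Smallest f with faults ≤ 7 is 4.

4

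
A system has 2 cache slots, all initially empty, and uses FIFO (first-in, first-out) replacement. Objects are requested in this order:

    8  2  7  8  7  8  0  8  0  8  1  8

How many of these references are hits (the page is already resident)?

5

8 -> fault, frames (8)
2 -> fault, frames (8 2)
7 -> fault, evict 8, frames (2 7)
8 -> fault, evict 2, frames (7 8)
7 -> hit
8 -> hit
0 -> fault, evict 7, frames (8 0)
8 -> hit
0 -> hit
8 -> hit
1 -> fault, evict 8, frames (0 1)
8 -> fault, evict 0, frames (1 8)
Hits: 5.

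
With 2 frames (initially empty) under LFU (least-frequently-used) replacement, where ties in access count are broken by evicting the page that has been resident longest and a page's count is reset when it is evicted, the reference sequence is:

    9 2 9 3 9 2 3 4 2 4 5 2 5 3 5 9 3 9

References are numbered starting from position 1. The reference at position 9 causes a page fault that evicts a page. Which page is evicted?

4

pos 1: 9: fault, frames [9]
pos 2: 2: fault, frames [9, 2]
pos 3: 9: hit
pos 4: 3: fault, evict 2, frames [9, 3]
pos 5: 9: hit
pos 6: 2: fault, evict 3, frames [9, 2]
pos 7: 3: fault, evict 2, frames [9, 3]
pos 8: 4: fault, evict 3, frames [9, 4]
pos 9: 2: fault, evict 4, frames [9, 2]
At position 9, page 4 is evicted.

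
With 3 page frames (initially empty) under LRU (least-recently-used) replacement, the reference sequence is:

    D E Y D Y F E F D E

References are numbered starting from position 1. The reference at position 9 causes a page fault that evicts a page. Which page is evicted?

Y

pos 1: D → fault, frames [D]
pos 2: E → fault, frames [D, E]
pos 3: Y → fault, frames [D, E, Y]
pos 4: D → hit
pos 5: Y → hit
pos 6: F → fault, evict E, frames [D, Y, F]
pos 7: E → fault, evict D, frames [Y, F, E]
pos 8: F → hit
pos 9: D → fault, evict Y, frames [E, F, D]
At position 9, page Y is evicted.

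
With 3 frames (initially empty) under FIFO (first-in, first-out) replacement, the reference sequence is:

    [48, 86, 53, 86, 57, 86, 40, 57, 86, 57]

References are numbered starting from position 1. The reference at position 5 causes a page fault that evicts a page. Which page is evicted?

48

pos 1: 48 → miss, frames {48}
pos 2: 86 → miss, frames {48,86}
pos 3: 53 → miss, frames {48,86,53}
pos 4: 86 → hit
pos 5: 57 → miss, evict 48, frames {86,53,57}
At position 5, page 48 is evicted.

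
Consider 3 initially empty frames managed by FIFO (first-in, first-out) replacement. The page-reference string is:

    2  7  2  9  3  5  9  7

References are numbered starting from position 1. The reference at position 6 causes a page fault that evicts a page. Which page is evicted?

7

pos 1: 2: fault, frames {2}
pos 2: 7: fault, frames {2,7}
pos 3: 2: hit
pos 4: 9: fault, frames {2,7,9}
pos 5: 3: fault, evict 2, frames {7,9,3}
pos 6: 5: fault, evict 7, frames {9,3,5}
At position 6, page 7 is evicted.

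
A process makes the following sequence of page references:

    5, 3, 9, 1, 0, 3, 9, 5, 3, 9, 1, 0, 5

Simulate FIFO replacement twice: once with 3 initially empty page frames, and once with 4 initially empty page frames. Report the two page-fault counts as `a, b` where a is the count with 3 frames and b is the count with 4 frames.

10, 11

3 frames: F F F F F F F F . . F F . → 10 faults.
4 frames: F F F F F . . F F F F F F → 11 faults.
11 > 10: adding a frame increased faults — Belady's anomaly.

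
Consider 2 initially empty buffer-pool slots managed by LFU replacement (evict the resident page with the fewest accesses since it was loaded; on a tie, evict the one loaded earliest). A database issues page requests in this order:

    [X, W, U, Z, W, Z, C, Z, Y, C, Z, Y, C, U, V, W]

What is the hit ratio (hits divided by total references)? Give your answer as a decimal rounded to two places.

0.19

X: miss, frames [X]
W: miss, frames [X, W]
U: miss, evict X, frames [W, U]
Z: miss, evict W, frames [U, Z]
W: miss, evict U, frames [Z, W]
Z: hit
C: miss, evict W, frames [Z, C]
Z: hit
Y: miss, evict C, frames [Z, Y]
C: miss, evict Y, frames [Z, C]
Z: hit
Y: miss, evict C, frames [Z, Y]
C: miss, evict Y, frames [Z, C]
U: miss, evict C, frames [Z, U]
V: miss, evict U, frames [Z, V]
W: miss, evict V, frames [Z, W]
Hits: 3 of 16 references → 3/16 = 0.1875.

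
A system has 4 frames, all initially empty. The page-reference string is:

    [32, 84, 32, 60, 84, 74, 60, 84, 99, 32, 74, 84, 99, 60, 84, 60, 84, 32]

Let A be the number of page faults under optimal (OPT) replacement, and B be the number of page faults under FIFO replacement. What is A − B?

Under OPT: F F . F . F . . F . . . . F . . . . → 6 faults.
Under FIFO: F F . F . F . . F F . F . F . . . . → 8 faults.
A − B = 6 − 8 = -2.

-2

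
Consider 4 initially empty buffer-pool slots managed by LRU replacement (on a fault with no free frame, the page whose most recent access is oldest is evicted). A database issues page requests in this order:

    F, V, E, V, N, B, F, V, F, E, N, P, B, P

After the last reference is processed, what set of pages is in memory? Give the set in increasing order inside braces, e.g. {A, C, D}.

{B, E, N, P}

F: miss, frames {F}
V: miss, frames {F,V}
E: miss, frames {F,V,E}
V: hit
N: miss, frames {F,E,V,N}
B: miss, evict F, frames {E,V,N,B}
F: miss, evict E, frames {V,N,B,F}
V: hit
F: hit
E: miss, evict N, frames {B,V,F,E}
N: miss, evict B, frames {V,F,E,N}
P: miss, evict V, frames {F,E,N,P}
B: miss, evict F, frames {E,N,P,B}
P: hit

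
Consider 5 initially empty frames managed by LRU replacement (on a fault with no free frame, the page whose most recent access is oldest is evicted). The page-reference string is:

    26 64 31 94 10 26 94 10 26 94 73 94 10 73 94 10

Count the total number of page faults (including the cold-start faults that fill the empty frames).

6

26 -> fault, frames (26)
64 -> fault, frames (26 64)
31 -> fault, frames (26 64 31)
94 -> fault, frames (26 64 31 94)
10 -> fault, frames (26 64 31 94 10)
26 -> hit
94 -> hit
10 -> hit
26 -> hit
94 -> hit
73 -> fault, evict 64, frames (31 10 26 94 73)
94 -> hit
10 -> hit
73 -> hit
94 -> hit
10 -> hit
Page faults: 6.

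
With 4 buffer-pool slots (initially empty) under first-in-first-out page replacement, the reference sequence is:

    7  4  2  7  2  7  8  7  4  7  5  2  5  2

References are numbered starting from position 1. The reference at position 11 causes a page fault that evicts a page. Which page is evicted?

pos 1: 7 -> miss, frames [7]
pos 2: 4 -> miss, frames [7, 4]
pos 3: 2 -> miss, frames [7, 4, 2]
pos 4: 7 -> hit
pos 5: 2 -> hit
pos 6: 7 -> hit
pos 7: 8 -> miss, frames [7, 4, 2, 8]
pos 8: 7 -> hit
pos 9: 4 -> hit
pos 10: 7 -> hit
pos 11: 5 -> miss, evict 7, frames [4, 2, 8, 5]
At position 11, page 7 is evicted.

7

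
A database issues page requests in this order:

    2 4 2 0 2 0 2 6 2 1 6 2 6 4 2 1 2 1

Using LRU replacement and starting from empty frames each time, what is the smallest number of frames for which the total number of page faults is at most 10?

2

f=1: 18 faults
f=2: 10 faults
f=3: 7 faults
f=4: 6 faults
f=5: 5 faults
Smallest f with faults ≤ 10 is 2.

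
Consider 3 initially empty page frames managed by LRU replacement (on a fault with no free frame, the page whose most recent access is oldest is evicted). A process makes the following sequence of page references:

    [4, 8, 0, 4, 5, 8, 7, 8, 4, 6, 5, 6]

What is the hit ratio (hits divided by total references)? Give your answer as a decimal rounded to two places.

4 → miss, frames [4]
8 → miss, frames [4, 8]
0 → miss, frames [4, 8, 0]
4 → hit
5 → miss, evict 8, frames [0, 4, 5]
8 → miss, evict 0, frames [4, 5, 8]
7 → miss, evict 4, frames [5, 8, 7]
8 → hit
4 → miss, evict 5, frames [7, 8, 4]
6 → miss, evict 7, frames [8, 4, 6]
5 → miss, evict 8, frames [4, 6, 5]
6 → hit
Hits: 3 of 12 references → 3/12 = 0.2500.

0.25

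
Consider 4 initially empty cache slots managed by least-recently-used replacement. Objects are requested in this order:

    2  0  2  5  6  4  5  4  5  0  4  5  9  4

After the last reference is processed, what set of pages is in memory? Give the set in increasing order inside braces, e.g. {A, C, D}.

{0, 4, 5, 9}

2: miss, frames (2)
0: miss, frames (2 0)
2: hit
5: miss, frames (0 2 5)
6: miss, frames (0 2 5 6)
4: miss, evict 0, frames (2 5 6 4)
5: hit
4: hit
5: hit
0: miss, evict 2, frames (6 4 5 0)
4: hit
5: hit
9: miss, evict 6, frames (0 4 5 9)
4: hit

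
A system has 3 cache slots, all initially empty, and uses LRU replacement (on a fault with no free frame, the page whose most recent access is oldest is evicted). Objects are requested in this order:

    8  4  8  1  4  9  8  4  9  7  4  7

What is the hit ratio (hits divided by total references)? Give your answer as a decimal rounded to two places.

0.50

8 → miss, frames {8}
4 → miss, frames {8,4}
8 → hit
1 → miss, frames {4,8,1}
4 → hit
9 → miss, evict 8, frames {1,4,9}
8 → miss, evict 1, frames {4,9,8}
4 → hit
9 → hit
7 → miss, evict 8, frames {4,9,7}
4 → hit
7 → hit
Hits: 6 of 12 references → 6/12 = 0.5000.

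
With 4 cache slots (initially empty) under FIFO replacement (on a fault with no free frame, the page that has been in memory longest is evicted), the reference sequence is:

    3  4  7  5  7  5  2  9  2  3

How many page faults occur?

3 -> miss, frames (3)
4 -> miss, frames (3 4)
7 -> miss, frames (3 4 7)
5 -> miss, frames (3 4 7 5)
7 -> hit
5 -> hit
2 -> miss, evict 3, frames (4 7 5 2)
9 -> miss, evict 4, frames (7 5 2 9)
2 -> hit
3 -> miss, evict 7, frames (5 2 9 3)
Page faults: 7.

7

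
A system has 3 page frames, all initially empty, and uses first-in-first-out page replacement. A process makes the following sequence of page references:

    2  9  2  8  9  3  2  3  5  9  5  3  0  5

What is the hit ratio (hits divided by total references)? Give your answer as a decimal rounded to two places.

2: miss, frames (2)
9: miss, frames (2 9)
2: hit
8: miss, frames (2 9 8)
9: hit
3: miss, evict 2, frames (9 8 3)
2: miss, evict 9, frames (8 3 2)
3: hit
5: miss, evict 8, frames (3 2 5)
9: miss, evict 3, frames (2 5 9)
5: hit
3: miss, evict 2, frames (5 9 3)
0: miss, evict 5, frames (9 3 0)
5: miss, evict 9, frames (3 0 5)
Hits: 4 of 14 references → 4/14 = 0.2857.

0.29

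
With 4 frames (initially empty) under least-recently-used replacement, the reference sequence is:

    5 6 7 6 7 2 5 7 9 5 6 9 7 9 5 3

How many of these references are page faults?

7

5 → fault, frames (5)
6 → fault, frames (5 6)
7 → fault, frames (5 6 7)
6 → hit
7 → hit
2 → fault, frames (5 6 7 2)
5 → hit
7 → hit
9 → fault, evict 6, frames (2 5 7 9)
5 → hit
6 → fault, evict 2, frames (7 9 5 6)
9 → hit
7 → hit
9 → hit
5 → hit
3 → fault, evict 6, frames (7 9 5 3)
Page faults: 7.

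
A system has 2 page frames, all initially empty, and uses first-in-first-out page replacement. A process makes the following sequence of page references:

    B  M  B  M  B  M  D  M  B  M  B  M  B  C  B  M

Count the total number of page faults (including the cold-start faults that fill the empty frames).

B: fault, frames {B}
M: fault, frames {B,M}
B: hit
M: hit
B: hit
M: hit
D: fault, evict B, frames {M,D}
M: hit
B: fault, evict M, frames {D,B}
M: fault, evict D, frames {B,M}
B: hit
M: hit
B: hit
C: fault, evict B, frames {M,C}
B: fault, evict M, frames {C,B}
M: fault, evict C, frames {B,M}
Page faults: 8.

8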